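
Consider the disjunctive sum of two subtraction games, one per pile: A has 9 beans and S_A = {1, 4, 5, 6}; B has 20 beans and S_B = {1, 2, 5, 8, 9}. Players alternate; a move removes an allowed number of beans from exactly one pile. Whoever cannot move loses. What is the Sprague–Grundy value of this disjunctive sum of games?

0

Pile A, S = {1, 4, 5, 6}:
n : 0 1 2 3 4 5 6 7 8 9
G : 0 1 0 1 2 3 2 3 4 0
G_A(9) = 0.
Pile B, S = {1, 2, 5, 8, 9}:
G(0) = 0
G(1) = mex{0} = 1
G(2) = mex{1,0} = 2
G(3) = mex{2,1} = 0
G(4) = mex{0,2} = 1
G(5) = mex{1,0,0} = 2
G(6) = mex{2,1,1} = 0
G(7) = mex{0,2,2} = 1
G(8) = mex{1,0,0,0} = 2
G(9) = mex{2,1,1,1,0} = 3
G(10) = mex{3,2,2,2,1} = 0
G(11) = mex{0,3,0,0,2} = 1
G(12) = mex{1,0,1,1,0} = 2
G(13) = mex{2,1,2,2,1} = 0
G(14) = mex{0,2,3,0,2} = 1
G(15) = mex{1,0,0,1,0} = 2
G(16) = mex{2,1,1,2,1} = 0
G(17) = mex{0,2,2,3,2} = 1
G(18) = mex{1,0,0,0,3} = 2
G(19) = mex{2,1,1,1,0} = 3
G(20) = mex{3,2,2,2,1} = 0
G_B(20) = 0.
Combined Grundy value = 0 ⊕ 0 = 0.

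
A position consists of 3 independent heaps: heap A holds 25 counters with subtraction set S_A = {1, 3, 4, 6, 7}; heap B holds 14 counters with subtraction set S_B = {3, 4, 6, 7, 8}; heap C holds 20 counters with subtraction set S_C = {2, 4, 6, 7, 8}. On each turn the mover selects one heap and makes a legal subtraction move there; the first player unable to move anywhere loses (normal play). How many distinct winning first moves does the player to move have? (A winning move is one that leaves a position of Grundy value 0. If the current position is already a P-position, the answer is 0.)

Heap A, S = {1, 3, 4, 6, 7}:
G(0) = 0
G(1) = mex{0} = 1
G(2) = mex{1} = 0
G(3) = mex{0,0} = 1
G(4) = mex{1,1,0} = 2
G(5) = mex{2,0,1} = 3
G(6) = mex{3,1,0,0} = 2
G(7) = mex{2,2,1,1,0} = 3
G(8) = mex{3,3,2,0,1} = 4
G(9) = mex{4,2,3,1,0} = 5
G(10) = mex{5,3,2,2,1} = 0
G(11) = mex{0,4,3,3,2} = 1
G(12) = mex{1,5,4,2,3} = 0
G(13) = mex{0,0,5,3,2} = 1
G(14) = mex{1,1,0,4,3} = 2
G(15) = mex{2,0,1,5,4} = 3
G(16) = mex{3,1,0,0,5} = 2
G(17) = mex{2,2,1,1,0} = 3
G(18) = mex{3,3,2,0,1} = 4
G(19) = mex{4,2,3,1,0} = 5
G(20) = mex{5,3,2,2,1} = 0
G(21) = mex{0,4,3,3,2} = 1
G(22) = mex{1,5,4,2,3} = 0
G(23) = mex{0,0,5,3,2} = 1
G(24) = mex{1,1,0,4,3} = 2
G(25) = mex{2,0,1,5,4} = 3
G_A(25) = 3.
Heap B, S = {3, 4, 6, 7, 8}:
G(0) = 0
G(1) = mex{} = 0
G(2) = mex{} = 0
G(3) = mex{0} = 1
G(4) = mex{0,0} = 1
G(5) = mex{0,0} = 1
G(6) = mex{1,0,0} = 2
G(7) = mex{1,1,0,0} = 2
G(8) = mex{1,1,0,0,0} = 2
G(9) = mex{2,1,1,0,0} = 3
G(10) = mex{2,2,1,1,0} = 3
G(11) = mex{2,2,1,1,1} = 0
G(12) = mex{3,2,2,1,1} = 0
G(13) = mex{3,3,2,2,1} = 0
G(14) = mex{0,3,2,2,2} = 1
G_B(14) = 1.
Heap C, S = {2, 4, 6, 7, 8}:
n :  0  1  2  3  4  5  6  7  8  9 10 11 12 13 14 15 16 17 18 19 20
G :  0  0  1  1  2  2  3  3  4  4  0  0  1  1  2  2  3  3  4  4  0
G_C(20) = 0.
Combined Grundy value = 3 ⊕ 1 ⊕ 0 = 2.
A winning move leaves total XOR = 0, i.e. changes one component's Grundy value g to g ⊕ X where X is the current total.
Heap A: need g' = 3⊕2 = 1. Options: 25−1→G=2, 25−3→G=0, 25−4→G=1, 25−6→G=5, 25−7→G=4. Hits: 1.
Heap B: need g' = 1⊕2 = 3. Options: 14−3→G=0, 14−4→G=3, 14−6→G=2, 14−7→G=2, 14−8→G=2. Hits: 1.
Heap C: need g' = 0⊕2 = 2. Options: 20−2→G=4, 20−4→G=3, 20−6→G=2, 20−7→G=1, 20−8→G=1. Hits: 1.

3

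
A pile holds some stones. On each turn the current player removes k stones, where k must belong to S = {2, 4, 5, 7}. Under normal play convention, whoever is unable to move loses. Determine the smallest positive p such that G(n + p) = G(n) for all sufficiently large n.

9

G(0) = 0
G(1) = mex{} = 0
G(2) = mex{0} = 1
G(3) = mex{0} = 1
G(4) = mex{1,0} = 2
G(5) = mex{1,0,0} = 2
G(6) = mex{2,1,0} = 3
G(7) = mex{2,1,1,0} = 3
G(8) = mex{3,2,1,0} = 4
G(9) = mex{3,2,2,1} = 0
G(10) = mex{4,3,2,1} = 0
G(11) = mex{0,3,3,2} = 1
G(12) = mex{0,4,3,2} = 1
G(13) = mex{1,0,4,3} = 2
G(14) = mex{1,0,0,3} = 2
G(15) = mex{2,1,0,4} = 3
G(16) = mex{2,1,1,0} = 3
G(17) = mex{3,2,1,0} = 4
G(18) = mex{3,2,2,1} = 0
G(19) = mex{4,3,2,1} = 0
G(n+9) = G(n) holds for n = 0,…,6 (a full window of length max(S) = 7), so the sequence is purely periodic with period 9.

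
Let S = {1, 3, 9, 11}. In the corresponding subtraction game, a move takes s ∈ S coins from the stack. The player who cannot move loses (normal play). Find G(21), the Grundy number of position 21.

n :  0  1  2  3  4  5  6  7  8  9 10 11 12 13 14 15 16 17 18 19 20 21
G :  0  1  0  1  0  1  0  1  0  1  0  1  0  1  0  1  0  1  0  1  0  1

1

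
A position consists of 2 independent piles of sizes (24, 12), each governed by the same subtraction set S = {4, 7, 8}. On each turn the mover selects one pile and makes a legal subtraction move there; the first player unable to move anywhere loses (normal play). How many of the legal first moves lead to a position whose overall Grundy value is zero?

0

All piles use S = {4, 7, 8}:
n :  0  1  2  3  4  5  6  7  8  9 10 11 12 13 14 15 16 17 18 19 20 21 22 23 24
G :  0  0  0  0  1  1  1  1  2  2  2  2  0  0  0  0  1  1  1  1  2  2  2  2  0
Pile A: G(24) = 0.
Pile B: G(12) = 0.
Combined Grundy value = 0 ⊕ 0 = 0.
A winning move leaves total XOR = 0, i.e. changes one component's Grundy value g to g ⊕ X where X is the current total.
Pile A: target g' = 0⊕0 = 0, but every legal move changes the Grundy value (mex property), so 0 moves.
Pile B: target g' = 0⊕0 = 0, but every legal move changes the Grundy value (mex property), so 0 moves.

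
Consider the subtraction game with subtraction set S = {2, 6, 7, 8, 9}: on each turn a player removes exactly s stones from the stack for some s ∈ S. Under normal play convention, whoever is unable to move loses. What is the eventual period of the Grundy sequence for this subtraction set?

15

G(0) = 0
G(1) = mex{} = 0
G(2) = mex{0} = 1
G(3) = mex{0} = 1
G(4) = mex{1} = 0
G(5) = mex{1} = 0
G(6) = mex{0,0} = 1
G(7) = mex{0,0,0} = 1
G(8) = mex{1,1,0,0} = 2
G(9) = mex{1,1,1,0,0} = 2
G(10) = mex{2,0,1,1,0} = 3
G(11) = mex{2,0,0,1,1} = 3
G(12) = mex{3,1,0,0,1} = 2
G(13) = mex{3,1,1,0,0} = 2
G(14) = mex{2,2,1,1,0} = 3
G(15) = mex{2,2,2,1,1} = 0
G(16) = mex{3,3,2,2,1} = 0
G(17) = mex{0,3,3,2,2} = 1
G(18) = mex{0,2,3,3,2} = 1
G(19) = mex{1,2,2,3,3} = 0
G(20) = mex{1,3,2,2,3} = 0
G(21) = mex{0,0,3,2,2} = 1
G(22) = mex{0,0,0,3,2} = 1
G(23) = mex{1,1,0,0,3} = 2
G(24) = mex{1,1,1,0,0} = 2
G(25) = mex{2,0,1,1,0} = 3
G(26) = mex{2,0,0,1,1} = 3
G(27) = mex{3,1,0,0,1} = 2
G(28) = mex{3,1,1,0,0} = 2
G(29) = mex{2,2,1,1,0} = 3
G(30) = mex{2,2,2,1,1} = 0
G(31) = mex{3,3,2,2,1} = 0
G(n+15) = G(n) holds for n = 0,…,8 (a full window of length max(S) = 9), so the sequence is purely periodic with period 15.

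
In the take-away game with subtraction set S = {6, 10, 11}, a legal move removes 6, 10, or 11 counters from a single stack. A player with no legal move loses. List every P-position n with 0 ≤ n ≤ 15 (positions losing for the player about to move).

G(0) = 0
G(1) = mex{} = 0
G(2) = mex{} = 0
G(3) = mex{} = 0
G(4) = mex{} = 0
G(5) = mex{} = 0
G(6) = mex{0} = 1
G(7) = mex{0} = 1
G(8) = mex{0} = 1
G(9) = mex{0} = 1
G(10) = mex{0,0} = 1
G(11) = mex{0,0,0} = 1
G(12) = mex{1,0,0} = 2
G(13) = mex{1,0,0} = 2
G(14) = mex{1,0,0} = 2
G(15) = mex{1,0,0} = 2
P-positions are exactly the n with G(n) = 0.

0, 1, 2, 3, 4, 5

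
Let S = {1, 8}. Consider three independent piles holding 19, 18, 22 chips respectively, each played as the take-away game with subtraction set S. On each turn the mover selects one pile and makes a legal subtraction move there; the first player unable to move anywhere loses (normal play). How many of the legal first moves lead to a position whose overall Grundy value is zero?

5

All piles use S = {1, 8}:
n :  0  1  2  3  4  5  6  7  8  9 10 11 12 13 14 15 16 17 18 19 20 21 22
G :  0  1  0  1  0  1  0  1  2  0  1  0  1  0  1  0  1  2  0  1  0  1  0
Pile A: G(19) = 1.
Pile B: G(18) = 0.
Pile C: G(22) = 0.
Combined Grundy value = 1 ⊕ 0 ⊕ 0 = 1.
A winning move leaves total XOR = 0, i.e. changes one component's Grundy value g to g ⊕ X where X is the current total.
Pile A: need g' = 1⊕1 = 0. Options: 19−1→G=0, 19−8→G=0. Hits: 2.
Pile B: need g' = 0⊕1 = 1. Options: 18−1→G=2, 18−8→G=1. Hits: 1.
Pile C: need g' = 0⊕1 = 1. Options: 22−1→G=1, 22−8→G=1. Hits: 2.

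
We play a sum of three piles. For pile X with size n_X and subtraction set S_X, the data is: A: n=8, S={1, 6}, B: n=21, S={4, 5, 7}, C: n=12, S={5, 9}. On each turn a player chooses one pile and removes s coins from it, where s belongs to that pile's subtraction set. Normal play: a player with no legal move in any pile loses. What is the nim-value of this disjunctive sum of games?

1

Pile A, S = {1, 6}:
G(0) = 0
G(1) = mex{0} = 1
G(2) = mex{1} = 0
G(3) = mex{0} = 1
G(4) = mex{1} = 0
G(5) = mex{0} = 1
G(6) = mex{1,0} = 2
G(7) = mex{2,1} = 0
G(8) = mex{0,0} = 1
G_A(8) = 1.
Pile B, S = {4, 5, 7}:
G(0) = 0
G(1) = mex{} = 0
G(2) = mex{} = 0
G(3) = mex{} = 0
G(4) = mex{0} = 1
G(5) = mex{0,0} = 1
G(6) = mex{0,0} = 1
G(7) = mex{0,0,0} = 1
G(8) = mex{1,0,0} = 2
G(9) = mex{1,1,0} = 2
G(10) = mex{1,1,0} = 2
G(11) = mex{1,1,1} = 0
G(12) = mex{2,1,1} = 0
G(13) = mex{2,2,1} = 0
G(14) = mex{2,2,1} = 0
G(15) = mex{0,2,2} = 1
G(16) = mex{0,0,2} = 1
G(17) = mex{0,0,2} = 1
G(18) = mex{0,0,0} = 1
G(19) = mex{1,0,0} = 2
G(20) = mex{1,1,0} = 2
G(21) = mex{1,1,0} = 2
G_B(21) = 2.
Pile C, S = {5, 9}:
G(0) = 0
G(1) = mex{} = 0
G(2) = mex{} = 0
G(3) = mex{} = 0
G(4) = mex{} = 0
G(5) = mex{0} = 1
G(6) = mex{0} = 1
G(7) = mex{0} = 1
G(8) = mex{0} = 1
G(9) = mex{0,0} = 1
G(10) = mex{1,0} = 2
G(11) = mex{1,0} = 2
G(12) = mex{1,0} = 2
G_C(12) = 2.
Combined Grundy value = 1 ⊕ 2 ⊕ 2 = 1.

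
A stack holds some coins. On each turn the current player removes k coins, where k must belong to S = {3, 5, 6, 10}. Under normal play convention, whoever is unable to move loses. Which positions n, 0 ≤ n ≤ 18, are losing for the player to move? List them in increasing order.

0, 1, 2, 9, 13, 17

G(0) = 0
G(1) = mex{} = 0
G(2) = mex{} = 0
G(3) = mex{0} = 1
G(4) = mex{0} = 1
G(5) = mex{0,0} = 1
G(6) = mex{1,0,0} = 2
G(7) = mex{1,0,0} = 2
G(8) = mex{1,1,0} = 2
G(9) = mex{2,1,1} = 0
G(10) = mex{2,1,1,0} = 3
G(11) = mex{2,2,1,0} = 3
G(12) = mex{0,2,2,0} = 1
G(13) = mex{3,2,2,1} = 0
G(14) = mex{3,0,2,1} = 4
G(15) = mex{1,3,0,1} = 2
G(16) = mex{0,3,3,2} = 1
G(17) = mex{4,1,3,2} = 0
G(18) = mex{2,0,1,2} = 3
P-positions are exactly the n with G(n) = 0.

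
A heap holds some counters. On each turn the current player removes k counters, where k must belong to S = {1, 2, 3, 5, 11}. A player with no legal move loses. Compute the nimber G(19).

G(0) = 0
G(1) = mex{0} = 1
G(2) = mex{1,0} = 2
G(3) = mex{2,1,0} = 3
G(4) = mex{3,2,1} = 0
G(5) = mex{0,3,2,0} = 1
G(6) = mex{1,0,3,1} = 2
G(7) = mex{2,1,0,2} = 3
G(8) = mex{3,2,1,3} = 0
G(9) = mex{0,3,2,0} = 1
G(10) = mex{1,0,3,1} = 2
G(11) = mex{2,1,0,2,0} = 3
G(12) = mex{3,2,1,3,1} = 0
G(13) = mex{0,3,2,0,2} = 1
G(14) = mex{1,0,3,1,3} = 2
G(15) = mex{2,1,0,2,0} = 3
G(16) = mex{3,2,1,3,1} = 0
G(17) = mex{0,3,2,0,2} = 1
G(18) = mex{1,0,3,1,3} = 2
G(19) = mex{2,1,0,2,0} = 3

3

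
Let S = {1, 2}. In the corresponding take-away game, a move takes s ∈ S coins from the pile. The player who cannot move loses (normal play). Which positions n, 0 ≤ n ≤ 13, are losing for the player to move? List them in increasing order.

0, 3, 6, 9, 12

G(0) = 0
G(1) = mex{0} = 1
G(2) = mex{1,0} = 2
G(3) = mex{2,1} = 0
G(4) = mex{0,2} = 1
G(5) = mex{1,0} = 2
G(6) = mex{2,1} = 0
G(7) = mex{0,2} = 1
G(8) = mex{1,0} = 2
G(9) = mex{2,1} = 0
G(10) = mex{0,2} = 1
G(11) = mex{1,0} = 2
G(12) = mex{2,1} = 0
G(13) = mex{0,2} = 1
P-positions are exactly the n with G(n) = 0.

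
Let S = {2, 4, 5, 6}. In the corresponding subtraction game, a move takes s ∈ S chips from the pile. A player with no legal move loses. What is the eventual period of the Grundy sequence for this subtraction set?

n :  0  1  2  3  4  5  6  7  8  9 10 11 12 13 14 15 16 17
G :  0  0  1  1  2  2  3  3  0  0  1  1  2  2  3  3  0  0
G(n+8) = G(n) holds for n = 0,…,5 (a full window of length max(S) = 6), so the sequence is purely periodic with period 8.

8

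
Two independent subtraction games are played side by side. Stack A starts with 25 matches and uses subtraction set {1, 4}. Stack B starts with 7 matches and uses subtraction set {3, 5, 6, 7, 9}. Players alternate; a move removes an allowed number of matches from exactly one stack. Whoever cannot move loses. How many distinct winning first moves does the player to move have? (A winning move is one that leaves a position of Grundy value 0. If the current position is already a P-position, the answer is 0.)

Stack A, S = {1, 4}:
G(0) = 0
G(1) = mex{0} = 1
G(2) = mex{1} = 0
G(3) = mex{0} = 1
G(4) = mex{1,0} = 2
G(5) = mex{2,1} = 0
G(6) = mex{0,0} = 1
G(7) = mex{1,1} = 0
G(8) = mex{0,2} = 1
G(9) = mex{1,0} = 2
G(10) = mex{2,1} = 0
G(11) = mex{0,0} = 1
G(12) = mex{1,1} = 0
G(13) = mex{0,2} = 1
G(14) = mex{1,0} = 2
G(15) = mex{2,1} = 0
G(16) = mex{0,0} = 1
G(17) = mex{1,1} = 0
G(18) = mex{0,2} = 1
G(19) = mex{1,0} = 2
G(20) = mex{2,1} = 0
G(21) = mex{0,0} = 1
G(22) = mex{1,1} = 0
G(23) = mex{0,2} = 1
G(24) = mex{1,0} = 2
G(25) = mex{2,1} = 0
G_A(25) = 0.
Stack B, S = {3, 5, 6, 7, 9}:
G(0) = 0
G(1) = mex{} = 0
G(2) = mex{} = 0
G(3) = mex{0} = 1
G(4) = mex{0} = 1
G(5) = mex{0,0} = 1
G(6) = mex{1,0,0} = 2
G(7) = mex{1,0,0,0} = 2
G_B(7) = 2.
Combined Grundy value = 0 ⊕ 2 = 2.
A winning move leaves total XOR = 0, i.e. changes one component's Grundy value g to g ⊕ X where X is the current total.
Stack A: need g' = 0⊕2 = 2. Options: 25−1→G=2, 25−4→G=1. Hits: 1.
Stack B: need g' = 2⊕2 = 0. Options: 7−3→G=1, 7−5→G=0, 7−6→G=0, 7−7→G=0. Hits: 3.

4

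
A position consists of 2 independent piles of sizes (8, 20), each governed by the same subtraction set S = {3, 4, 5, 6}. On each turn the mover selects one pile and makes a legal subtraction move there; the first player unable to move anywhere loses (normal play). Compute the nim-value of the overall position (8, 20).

2

All piles use S = {3, 4, 5, 6}:
n :  0  1  2  3  4  5  6  7  8  9 10 11 12 13 14 15 16 17 18 19 20
G :  0  0  0  1  1  1  2  2  2  0  0  0  1  1  1  2  2  2  0  0  0
Pile A: G(8) = 2.
Pile B: G(20) = 0.
Combined Grundy value = 2 ⊕ 0 = 2.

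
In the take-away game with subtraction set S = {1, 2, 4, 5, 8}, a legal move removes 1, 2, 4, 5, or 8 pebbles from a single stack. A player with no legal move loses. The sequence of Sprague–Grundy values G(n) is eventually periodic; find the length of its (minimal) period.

3

n :  0  1  2  3  4  5  6  7  8  9 10 11 12 13 14
G :  0  1  2  0  1  2  0  1  2  0  1  2  0  1  2
G(n+3) = G(n) holds for n = 0,…,7 (a full window of length max(S) = 8), so the sequence is purely periodic with period 3.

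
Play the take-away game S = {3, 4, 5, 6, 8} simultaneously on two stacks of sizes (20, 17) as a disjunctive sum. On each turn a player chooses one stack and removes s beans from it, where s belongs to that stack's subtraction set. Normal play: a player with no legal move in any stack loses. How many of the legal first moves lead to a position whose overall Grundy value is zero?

2

All stacks use S = {3, 4, 5, 6, 8}:
n :  0  1  2  3  4  5  6  7  8  9 10 11 12 13 14 15 16 17 18 19 20
G :  0  0  0  1  1  1  2  2  2  3  3  0  0  0  1  1  1  2  2  2  3
Stack A: G(20) = 3.
Stack B: G(17) = 2.
Combined Grundy value = 3 ⊕ 2 = 1.
A winning move leaves total XOR = 0, i.e. changes one component's Grundy value g to g ⊕ X where X is the current total.
Stack A: need g' = 3⊕1 = 2. Options: 20−3→G=2, 20−4→G=1, 20−5→G=1, 20−6→G=1, 20−8→G=0. Hits: 1.
Stack B: need g' = 2⊕1 = 3. Options: 17−3→G=1, 17−4→G=0, 17−5→G=0, 17−6→G=0, 17−8→G=3. Hits: 1.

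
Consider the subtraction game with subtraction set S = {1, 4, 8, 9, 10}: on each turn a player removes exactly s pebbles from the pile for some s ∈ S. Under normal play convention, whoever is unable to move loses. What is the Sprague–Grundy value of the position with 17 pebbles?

3

G(0) = 0
G(1) = mex{0} = 1
G(2) = mex{1} = 0
G(3) = mex{0} = 1
G(4) = mex{1,0} = 2
G(5) = mex{2,1} = 0
G(6) = mex{0,0} = 1
G(7) = mex{1,1} = 0
G(8) = mex{0,2,0} = 1
G(9) = mex{1,0,1,0} = 2
G(10) = mex{2,1,0,1,0} = 3
G(11) = mex{3,0,1,0,1} = 2
G(12) = mex{2,1,2,1,0} = 3
G(13) = mex{3,2,0,2,1} = 4
G(14) = mex{4,3,1,0,2} = 5
G(15) = mex{5,2,0,1,0} = 3
G(16) = mex{3,3,1,0,1} = 2
G(17) = mex{2,4,2,1,0} = 3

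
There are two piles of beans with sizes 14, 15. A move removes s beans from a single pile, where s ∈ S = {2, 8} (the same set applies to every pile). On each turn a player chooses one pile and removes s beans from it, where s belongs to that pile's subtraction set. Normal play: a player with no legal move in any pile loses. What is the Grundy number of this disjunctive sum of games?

All piles use S = {2, 8}:
n :  0  1  2  3  4  5  6  7  8  9 10 11 12 13 14 15
G :  0  0  1  1  0  0  1  1  2  2  0  0  1  1  0  0
Pile A: G(14) = 0.
Pile B: G(15) = 0.
Combined Grundy value = 0 ⊕ 0 = 0.

0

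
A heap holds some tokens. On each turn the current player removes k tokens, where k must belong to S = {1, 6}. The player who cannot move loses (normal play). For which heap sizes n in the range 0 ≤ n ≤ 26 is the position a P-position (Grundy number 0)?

n :  0  1  2  3  4  5  6  7  8  9 10 11 12 13 14 15 16 17 18 19 20 21 22 23 24 25 26
G :  0  1  0  1  0  1  2  0  1  0  1  0  1  2  0  1  0  1  0  1  2  0  1  0  1  0  1
P-positions are exactly the n with G(n) = 0.

0, 2, 4, 7, 9, 11, 14, 16, 18, 21, 23, 25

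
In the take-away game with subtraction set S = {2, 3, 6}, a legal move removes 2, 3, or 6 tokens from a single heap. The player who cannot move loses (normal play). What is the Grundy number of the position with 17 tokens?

n :  0  1  2  3  4  5  6  7  8  9 10 11 12 13 14 15 16 17
G :  0  0  1  1  2  0  3  1  2  0  0  1  1  2  0  3  1  2

2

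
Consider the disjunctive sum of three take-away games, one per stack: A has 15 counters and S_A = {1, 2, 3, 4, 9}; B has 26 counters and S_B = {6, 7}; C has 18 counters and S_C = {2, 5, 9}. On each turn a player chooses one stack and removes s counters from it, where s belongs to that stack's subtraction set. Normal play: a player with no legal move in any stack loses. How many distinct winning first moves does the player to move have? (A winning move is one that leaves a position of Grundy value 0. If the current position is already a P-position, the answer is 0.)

0

Stack A, S = {1, 2, 3, 4, 9}:
n :  0  1  2  3  4  5  6  7  8  9 10 11 12 13 14 15
G :  0  1  2  3  4  0  1  2  3  4  0  1  2  3  4  0
G_A(15) = 0.
Stack B, S = {6, 7}:
G(0) = 0
G(1) = mex{} = 0
G(2) = mex{} = 0
G(3) = mex{} = 0
G(4) = mex{} = 0
G(5) = mex{} = 0
G(6) = mex{0} = 1
G(7) = mex{0,0} = 1
G(8) = mex{0,0} = 1
G(9) = mex{0,0} = 1
G(10) = mex{0,0} = 1
G(11) = mex{0,0} = 1
G(12) = mex{1,0} = 2
G(13) = mex{1,1} = 0
G(14) = mex{1,1} = 0
G(15) = mex{1,1} = 0
G(16) = mex{1,1} = 0
G(17) = mex{1,1} = 0
G(18) = mex{2,1} = 0
G(19) = mex{0,2} = 1
G(20) = mex{0,0} = 1
G(21) = mex{0,0} = 1
G(22) = mex{0,0} = 1
G(23) = mex{0,0} = 1
G(24) = mex{0,0} = 1
G(25) = mex{1,0} = 2
G(26) = mex{1,1} = 0
G_B(26) = 0.
Stack C, S = {2, 5, 9}:
n :  0  1  2  3  4  5  6  7  8  9 10 11 12 13 14 15 16 17 18
G :  0  0  1  1  0  2  1  0  0  1  1  0  2  1  0  0  1  1  0
G_C(18) = 0.
Combined Grundy value = 0 ⊕ 0 ⊕ 0 = 0.
A winning move leaves total XOR = 0, i.e. changes one component's Grundy value g to g ⊕ X where X is the current total.
Stack A: target g' = 0⊕0 = 0, but every legal move changes the Grundy value (mex property), so 0 moves.
Stack B: target g' = 0⊕0 = 0, but every legal move changes the Grundy value (mex property), so 0 moves.
Stack C: target g' = 0⊕0 = 0, but every legal move changes the Grundy value (mex property), so 0 moves.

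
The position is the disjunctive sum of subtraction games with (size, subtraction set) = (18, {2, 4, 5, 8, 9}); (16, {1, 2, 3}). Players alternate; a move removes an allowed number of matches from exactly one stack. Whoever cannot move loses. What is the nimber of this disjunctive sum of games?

2

Stack A, S = {2, 4, 5, 8, 9}:
G(0) = 0
G(1) = mex{} = 0
G(2) = mex{0} = 1
G(3) = mex{0} = 1
G(4) = mex{1,0} = 2
G(5) = mex{1,0,0} = 2
G(6) = mex{2,1,0} = 3
G(7) = mex{2,1,1} = 0
G(8) = mex{3,2,1,0} = 4
G(9) = mex{0,2,2,0,0} = 1
G(10) = mex{4,3,2,1,0} = 5
G(11) = mex{1,0,3,1,1} = 2
G(12) = mex{5,4,0,2,1} = 3
G(13) = mex{2,1,4,2,2} = 0
G(14) = mex{3,5,1,3,2} = 0
G(15) = mex{0,2,5,0,3} = 1
G(16) = mex{0,3,2,4,0} = 1
G(17) = mex{1,0,3,1,4} = 2
G(18) = mex{1,0,0,5,1} = 2
G_A(18) = 2.
Stack B, S = {1, 2, 3}:
n :  0  1  2  3  4  5  6  7  8  9 10 11 12 13 14 15 16
G :  0  1  2  3  0  1  2  3  0  1  2  3  0  1  2  3  0
G_B(16) = 0.
Combined Grundy value = 2 ⊕ 0 = 2.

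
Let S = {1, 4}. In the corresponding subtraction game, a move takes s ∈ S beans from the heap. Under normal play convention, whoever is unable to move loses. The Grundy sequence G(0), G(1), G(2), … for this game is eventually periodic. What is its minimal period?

5

G(0) = 0
G(1) = mex{0} = 1
G(2) = mex{1} = 0
G(3) = mex{0} = 1
G(4) = mex{1,0} = 2
G(5) = mex{2,1} = 0
G(6) = mex{0,0} = 1
G(7) = mex{1,1} = 0
G(8) = mex{0,2} = 1
G(9) = mex{1,0} = 2
G(10) = mex{2,1} = 0
G(11) = mex{0,0} = 1
G(12) = mex{1,1} = 0
G(13) = mex{0,2} = 1
G(14) = mex{1,0} = 2
G(n+5) = G(n) holds for n = 0,…,3 (a full window of length max(S) = 4), so the sequence is purely periodic with period 5.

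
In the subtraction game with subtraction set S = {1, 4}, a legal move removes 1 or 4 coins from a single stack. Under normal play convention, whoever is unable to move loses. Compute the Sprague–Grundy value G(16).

n :  0  1  2  3  4  5  6  7  8  9 10 11 12 13 14 15 16
G :  0  1  0  1  2  0  1  0  1  2  0  1  0  1  2  0  1

1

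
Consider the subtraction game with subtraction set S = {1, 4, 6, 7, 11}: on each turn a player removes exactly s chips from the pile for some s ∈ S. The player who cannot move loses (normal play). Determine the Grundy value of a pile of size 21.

1

G(0) = 0
G(1) = mex{0} = 1
G(2) = mex{1} = 0
G(3) = mex{0} = 1
G(4) = mex{1,0} = 2
G(5) = mex{2,1} = 0
G(6) = mex{0,0,0} = 1
G(7) = mex{1,1,1,0} = 2
G(8) = mex{2,2,0,1} = 3
G(9) = mex{3,0,1,0} = 2
G(10) = mex{2,1,2,1} = 0
G(11) = mex{0,2,0,2,0} = 1
G(12) = mex{1,3,1,0,1} = 2
G(13) = mex{2,2,2,1,0} = 3
G(14) = mex{3,0,3,2,1} = 4
G(15) = mex{4,1,2,3,2} = 0
G(16) = mex{0,2,0,2,0} = 1
G(17) = mex{1,3,1,0,1} = 2
G(18) = mex{2,4,2,1,2} = 0
G(19) = mex{0,0,3,2,3} = 1
G(20) = mex{1,1,4,3,2} = 0
G(21) = mex{0,2,0,4,0} = 1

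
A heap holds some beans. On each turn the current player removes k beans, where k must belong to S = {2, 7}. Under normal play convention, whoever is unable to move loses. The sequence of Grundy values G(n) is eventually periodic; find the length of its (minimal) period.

G(0) = 0
G(1) = mex{} = 0
G(2) = mex{0} = 1
G(3) = mex{0} = 1
G(4) = mex{1} = 0
G(5) = mex{1} = 0
G(6) = mex{0} = 1
G(7) = mex{0,0} = 1
G(8) = mex{1,0} = 2
G(9) = mex{1,1} = 0
G(10) = mex{2,1} = 0
G(11) = mex{0,0} = 1
G(12) = mex{0,0} = 1
G(13) = mex{1,1} = 0
G(14) = mex{1,1} = 0
G(15) = mex{0,2} = 1
G(16) = mex{0,0} = 1
G(17) = mex{1,0} = 2
G(18) = mex{1,1} = 0
G(19) = mex{2,1} = 0
G(n+9) = G(n) holds for n = 0,…,6 (a full window of length max(S) = 7), so the sequence is purely periodic with period 9.

9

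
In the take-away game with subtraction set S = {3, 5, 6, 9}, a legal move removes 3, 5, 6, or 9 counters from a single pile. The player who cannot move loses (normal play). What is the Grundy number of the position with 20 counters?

2

G(0) = 0
G(1) = mex{} = 0
G(2) = mex{} = 0
G(3) = mex{0} = 1
G(4) = mex{0} = 1
G(5) = mex{0,0} = 1
G(6) = mex{1,0,0} = 2
G(7) = mex{1,0,0} = 2
G(8) = mex{1,1,0} = 2
G(9) = mex{2,1,1,0} = 3
G(10) = mex{2,1,1,0} = 3
G(11) = mex{2,2,1,0} = 3
G(12) = mex{3,2,2,1} = 0
G(13) = mex{3,2,2,1} = 0
G(14) = mex{3,3,2,1} = 0
G(15) = mex{0,3,3,2} = 1
G(16) = mex{0,3,3,2} = 1
G(17) = mex{0,0,3,2} = 1
G(18) = mex{1,0,0,3} = 2
G(19) = mex{1,0,0,3} = 2
G(20) = mex{1,1,0,3} = 2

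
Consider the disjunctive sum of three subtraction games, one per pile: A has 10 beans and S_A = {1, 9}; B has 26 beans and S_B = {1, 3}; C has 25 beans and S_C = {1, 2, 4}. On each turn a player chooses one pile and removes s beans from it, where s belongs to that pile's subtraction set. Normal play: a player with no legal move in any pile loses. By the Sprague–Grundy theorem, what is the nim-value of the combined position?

1

Pile A, S = {1, 9}:
n :  0  1  2  3  4  5  6  7  8  9 10
G :  0  1  0  1  0  1  0  1  0  1  0
G_A(10) = 0.
Pile B, S = {1, 3}:
n :  0  1  2  3  4  5  6  7  8  9 10 11 12 13 14 15 16 17 18 19 20 21 22 23 24 25 26
G :  0  1  0  1  0  1  0  1  0  1  0  1  0  1  0  1  0  1  0  1  0  1  0  1  0  1  0
G_B(26) = 0.
Pile C, S = {1, 2, 4}:
G(0) = 0
G(1) = mex{0} = 1
G(2) = mex{1,0} = 2
G(3) = mex{2,1} = 0
G(4) = mex{0,2,0} = 1
G(5) = mex{1,0,1} = 2
G(6) = mex{2,1,2} = 0
G(7) = mex{0,2,0} = 1
G(8) = mex{1,0,1} = 2
G(9) = mex{2,1,2} = 0
G(10) = mex{0,2,0} = 1
G(11) = mex{1,0,1} = 2
G(12) = mex{2,1,2} = 0
G(13) = mex{0,2,0} = 1
G(14) = mex{1,0,1} = 2
G(15) = mex{2,1,2} = 0
G(16) = mex{0,2,0} = 1
G(17) = mex{1,0,1} = 2
G(18) = mex{2,1,2} = 0
G(19) = mex{0,2,0} = 1
G(20) = mex{1,0,1} = 2
G(21) = mex{2,1,2} = 0
G(22) = mex{0,2,0} = 1
G(23) = mex{1,0,1} = 2
G(24) = mex{2,1,2} = 0
G(25) = mex{0,2,0} = 1
G_C(25) = 1.
Combined Grundy value = 0 ⊕ 0 ⊕ 1 = 1.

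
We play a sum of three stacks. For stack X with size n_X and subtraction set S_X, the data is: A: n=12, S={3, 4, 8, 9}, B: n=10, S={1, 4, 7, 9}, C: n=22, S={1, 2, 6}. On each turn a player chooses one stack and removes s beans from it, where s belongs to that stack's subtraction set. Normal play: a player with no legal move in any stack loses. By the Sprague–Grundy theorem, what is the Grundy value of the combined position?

1

Stack A, S = {3, 4, 8, 9}:
n :  0  1  2  3  4  5  6  7  8  9 10 11 12
G :  0  0  0  1  1  1  2  0  2  3  1  3  0
G_A(12) = 0.
Stack B, S = {1, 4, 7, 9}:
n :  0  1  2  3  4  5  6  7  8  9 10
G :  0  1  0  1  2  0  1  2  0  1  0
G_B(10) = 0.
Stack C, S = {1, 2, 6}:
n :  0  1  2  3  4  5  6  7  8  9 10 11 12 13 14 15 16 17 18 19 20 21 22
G :  0  1  2  0  1  2  3  0  1  2  0  1  2  3  0  1  2  0  1  2  3  0  1
G_C(22) = 1.
Combined Grundy value = 0 ⊕ 0 ⊕ 1 = 1.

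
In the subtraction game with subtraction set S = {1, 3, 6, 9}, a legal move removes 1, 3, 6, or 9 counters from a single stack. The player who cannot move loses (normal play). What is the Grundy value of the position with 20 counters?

2

G(0) = 0
G(1) = mex{0} = 1
G(2) = mex{1} = 0
G(3) = mex{0,0} = 1
G(4) = mex{1,1} = 0
G(5) = mex{0,0} = 1
G(6) = mex{1,1,0} = 2
G(7) = mex{2,0,1} = 3
G(8) = mex{3,1,0} = 2
G(9) = mex{2,2,1,0} = 3
G(10) = mex{3,3,0,1} = 2
G(11) = mex{2,2,1,0} = 3
G(12) = mex{3,3,2,1} = 0
G(13) = mex{0,2,3,0} = 1
G(14) = mex{1,3,2,1} = 0
G(15) = mex{0,0,3,2} = 1
G(16) = mex{1,1,2,3} = 0
G(17) = mex{0,0,3,2} = 1
G(18) = mex{1,1,0,3} = 2
G(19) = mex{2,0,1,2} = 3
G(20) = mex{3,1,0,3} = 2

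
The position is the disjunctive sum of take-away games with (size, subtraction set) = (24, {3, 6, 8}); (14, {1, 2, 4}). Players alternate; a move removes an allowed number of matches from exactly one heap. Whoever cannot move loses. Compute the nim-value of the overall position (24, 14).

Heap A, S = {3, 6, 8}:
G(0) = 0
G(1) = mex{} = 0
G(2) = mex{} = 0
G(3) = mex{0} = 1
G(4) = mex{0} = 1
G(5) = mex{0} = 1
G(6) = mex{1,0} = 2
G(7) = mex{1,0} = 2
G(8) = mex{1,0,0} = 2
G(9) = mex{2,1,0} = 3
G(10) = mex{2,1,0} = 3
G(11) = mex{2,1,1} = 0
G(12) = mex{3,2,1} = 0
G(13) = mex{3,2,1} = 0
G(14) = mex{0,2,2} = 1
G(15) = mex{0,3,2} = 1
G(16) = mex{0,3,2} = 1
G(17) = mex{1,0,3} = 2
G(18) = mex{1,0,3} = 2
G(19) = mex{1,0,0} = 2
G(20) = mex{2,1,0} = 3
G(21) = mex{2,1,0} = 3
G(22) = mex{2,1,1} = 0
G(23) = mex{3,2,1} = 0
G(24) = mex{3,2,1} = 0
G_A(24) = 0.
Heap B, S = {1, 2, 4}:
G(0) = 0
G(1) = mex{0} = 1
G(2) = mex{1,0} = 2
G(3) = mex{2,1} = 0
G(4) = mex{0,2,0} = 1
G(5) = mex{1,0,1} = 2
G(6) = mex{2,1,2} = 0
G(7) = mex{0,2,0} = 1
G(8) = mex{1,0,1} = 2
G(9) = mex{2,1,2} = 0
G(10) = mex{0,2,0} = 1
G(11) = mex{1,0,1} = 2
G(12) = mex{2,1,2} = 0
G(13) = mex{0,2,0} = 1
G(14) = mex{1,0,1} = 2
G_B(14) = 2.
Combined Grundy value = 0 ⊕ 2 = 2.

2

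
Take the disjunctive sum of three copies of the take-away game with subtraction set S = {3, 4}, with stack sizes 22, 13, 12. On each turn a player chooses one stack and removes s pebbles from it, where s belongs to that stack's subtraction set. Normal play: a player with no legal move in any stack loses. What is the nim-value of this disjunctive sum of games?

3

All stacks use S = {3, 4}:
G(0) = 0
G(1) = mex{} = 0
G(2) = mex{} = 0
G(3) = mex{0} = 1
G(4) = mex{0,0} = 1
G(5) = mex{0,0} = 1
G(6) = mex{1,0} = 2
G(7) = mex{1,1} = 0
G(8) = mex{1,1} = 0
G(9) = mex{2,1} = 0
G(10) = mex{0,2} = 1
G(11) = mex{0,0} = 1
G(12) = mex{0,0} = 1
G(13) = mex{1,0} = 2
G(14) = mex{1,1} = 0
G(15) = mex{1,1} = 0
G(16) = mex{2,1} = 0
G(17) = mex{0,2} = 1
G(18) = mex{0,0} = 1
G(19) = mex{0,0} = 1
G(20) = mex{1,0} = 2
G(21) = mex{1,1} = 0
G(22) = mex{1,1} = 0
Stack A: G(22) = 0.
Stack B: G(13) = 2.
Stack C: G(12) = 1.
Combined Grundy value = 0 ⊕ 2 ⊕ 1 = 3.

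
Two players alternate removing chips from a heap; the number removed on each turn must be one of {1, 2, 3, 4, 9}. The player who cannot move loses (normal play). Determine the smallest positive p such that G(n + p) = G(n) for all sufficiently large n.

5

n :  0  1  2  3  4  5  6  7  8  9 10 11 12 13 14 15
G :  0  1  2  3  4  0  1  2  3  4  0  1  2  3  4  0
G(n+5) = G(n) holds for n = 0,…,8 (a full window of length max(S) = 9), so the sequence is purely periodic with period 5.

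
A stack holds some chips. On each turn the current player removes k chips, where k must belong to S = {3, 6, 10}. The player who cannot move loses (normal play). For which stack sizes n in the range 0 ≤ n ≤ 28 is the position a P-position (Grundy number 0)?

G(0) = 0
G(1) = mex{} = 0
G(2) = mex{} = 0
G(3) = mex{0} = 1
G(4) = mex{0} = 1
G(5) = mex{0} = 1
G(6) = mex{1,0} = 2
G(7) = mex{1,0} = 2
G(8) = mex{1,0} = 2
G(9) = mex{2,1} = 0
G(10) = mex{2,1,0} = 3
G(11) = mex{2,1,0} = 3
G(12) = mex{0,2,0} = 1
G(13) = mex{3,2,1} = 0
G(14) = mex{3,2,1} = 0
G(15) = mex{1,0,1} = 2
G(16) = mex{0,3,2} = 1
G(17) = mex{0,3,2} = 1
G(18) = mex{2,1,2} = 0
G(19) = mex{1,0,0} = 2
G(20) = mex{1,0,3} = 2
G(21) = mex{0,2,3} = 1
G(22) = mex{2,1,1} = 0
G(23) = mex{2,1,0} = 3
G(24) = mex{1,0,0} = 2
G(25) = mex{0,2,2} = 1
G(26) = mex{3,2,1} = 0
G(27) = mex{2,1,1} = 0
G(28) = mex{1,0,0} = 2
P-positions are exactly the n with G(n) = 0.

0, 1, 2, 9, 13, 14, 18, 22, 26, 27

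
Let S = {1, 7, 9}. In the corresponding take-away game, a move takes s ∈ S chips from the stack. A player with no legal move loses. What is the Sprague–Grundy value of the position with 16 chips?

0

n :  0  1  2  3  4  5  6  7  8  9 10 11 12 13 14 15 16
G :  0  1  0  1  0  1  0  1  0  1  0  1  0  1  0  1  0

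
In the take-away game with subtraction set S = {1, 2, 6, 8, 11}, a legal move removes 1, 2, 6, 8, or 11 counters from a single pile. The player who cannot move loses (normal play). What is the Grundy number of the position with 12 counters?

2

n :  0  1  2  3  4  5  6  7  8  9 10 11 12
G :  0  1  2  0  1  2  3  0  1  2  0  1  2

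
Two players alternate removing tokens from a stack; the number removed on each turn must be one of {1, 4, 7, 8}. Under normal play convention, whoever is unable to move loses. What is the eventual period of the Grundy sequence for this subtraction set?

n :  0  1  2  3  4  5  6  7  8  9 10 11 12 13 14 15 16 17 18 19 20 21 22 23 24 25 26 27 28 29 30 31 32 33 34 35 36 37 38 39 40 41 42 43 44 45 46 47 48 49 50 51
G :  0  1  0  1  2  0  1  2  3  2  3  0  1  3  0  1  0  1  2  3  2  4  3  2  3  0  1  0  1  2  0  1  2  3  2  3  0  1  3  0  1  0  1  2  3  2  4  3  2  3  0  1
G(n+25) = G(n) holds for n = 0,…,7 (a full window of length max(S) = 8), so the sequence is purely periodic with period 25.

25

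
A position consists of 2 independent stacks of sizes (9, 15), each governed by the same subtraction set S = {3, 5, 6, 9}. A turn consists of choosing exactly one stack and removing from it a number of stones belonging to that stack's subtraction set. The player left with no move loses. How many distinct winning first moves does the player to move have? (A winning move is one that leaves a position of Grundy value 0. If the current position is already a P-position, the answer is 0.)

All stacks use S = {3, 5, 6, 9}:
n :  0  1  2  3  4  5  6  7  8  9 10 11 12 13 14 15
G :  0  0  0  1  1  1  2  2  2  3  3  3  0  0  0  1
Stack A: G(9) = 3.
Stack B: G(15) = 1.
Combined Grundy value = 3 ⊕ 1 = 2.
A winning move leaves total XOR = 0, i.e. changes one component's Grundy value g to g ⊕ X where X is the current total.
Stack A: need g' = 3⊕2 = 1. Options: 9−3→G=2, 9−5→G=1, 9−6→G=1, 9−9→G=0. Hits: 2.
Stack B: need g' = 1⊕2 = 3. Options: 15−3→G=0, 15−5→G=3, 15−6→G=3, 15−9→G=2. Hits: 2.

4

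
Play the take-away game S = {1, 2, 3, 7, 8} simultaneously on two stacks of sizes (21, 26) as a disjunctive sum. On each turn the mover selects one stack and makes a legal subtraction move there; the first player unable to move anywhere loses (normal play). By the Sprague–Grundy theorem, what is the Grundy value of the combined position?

7

All stacks use S = {1, 2, 3, 7, 8}:
G(0) = 0
G(1) = mex{0} = 1
G(2) = mex{1,0} = 2
G(3) = mex{2,1,0} = 3
G(4) = mex{3,2,1} = 0
G(5) = mex{0,3,2} = 1
G(6) = mex{1,0,3} = 2
G(7) = mex{2,1,0,0} = 3
G(8) = mex{3,2,1,1,0} = 4
G(9) = mex{4,3,2,2,1} = 0
G(10) = mex{0,4,3,3,2} = 1
G(11) = mex{1,0,4,0,3} = 2
G(12) = mex{2,1,0,1,0} = 3
G(13) = mex{3,2,1,2,1} = 0
G(14) = mex{0,3,2,3,2} = 1
G(15) = mex{1,0,3,4,3} = 2
G(16) = mex{2,1,0,0,4} = 3
G(17) = mex{3,2,1,1,0} = 4
G(18) = mex{4,3,2,2,1} = 0
G(19) = mex{0,4,3,3,2} = 1
G(20) = mex{1,0,4,0,3} = 2
G(21) = mex{2,1,0,1,0} = 3
G(22) = mex{3,2,1,2,1} = 0
G(23) = mex{0,3,2,3,2} = 1
G(24) = mex{1,0,3,4,3} = 2
G(25) = mex{2,1,0,0,4} = 3
G(26) = mex{3,2,1,1,0} = 4
Stack A: G(21) = 3.
Stack B: G(26) = 4.
Combined Grundy value = 3 ⊕ 4 = 7.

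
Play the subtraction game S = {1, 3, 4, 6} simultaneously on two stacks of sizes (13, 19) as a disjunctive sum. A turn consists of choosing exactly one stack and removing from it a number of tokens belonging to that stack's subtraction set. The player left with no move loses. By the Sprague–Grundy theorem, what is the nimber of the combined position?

All stacks use S = {1, 3, 4, 6}:
G(0) = 0
G(1) = mex{0} = 1
G(2) = mex{1} = 0
G(3) = mex{0,0} = 1
G(4) = mex{1,1,0} = 2
G(5) = mex{2,0,1} = 3
G(6) = mex{3,1,0,0} = 2
G(7) = mex{2,2,1,1} = 0
G(8) = mex{0,3,2,0} = 1
G(9) = mex{1,2,3,1} = 0
G(10) = mex{0,0,2,2} = 1
G(11) = mex{1,1,0,3} = 2
G(12) = mex{2,0,1,2} = 3
G(13) = mex{3,1,0,0} = 2
G(14) = mex{2,2,1,1} = 0
G(15) = mex{0,3,2,0} = 1
G(16) = mex{1,2,3,1} = 0
G(17) = mex{0,0,2,2} = 1
G(18) = mex{1,1,0,3} = 2
G(19) = mex{2,0,1,2} = 3
Stack A: G(13) = 2.
Stack B: G(19) = 3.
Combined Grundy value = 2 ⊕ 3 = 1.

1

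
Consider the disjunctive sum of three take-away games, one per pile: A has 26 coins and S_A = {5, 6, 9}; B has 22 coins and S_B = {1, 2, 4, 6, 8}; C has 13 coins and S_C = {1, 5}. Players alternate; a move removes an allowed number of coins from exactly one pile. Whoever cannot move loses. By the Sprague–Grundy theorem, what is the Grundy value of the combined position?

Pile A, S = {5, 6, 9}:
n :  0  1  2  3  4  5  6  7  8  9 10 11 12 13 14 15 16 17 18 19 20 21 22 23 24 25 26
G :  0  0  0  0  0  1  1  1  1  1  2  2  2  2  0  0  0  0  0  1  1  1  1  1  2  2  2
G_A(26) = 2.
Pile B, S = {1, 2, 4, 6, 8}:
n :  0  1  2  3  4  5  6  7  8  9 10 11 12 13 14 15 16 17 18 19 20 21 22
G :  0  1  2  0  1  2  3  4  5  3  0  1  2  0  1  2  3  4  5  3  0  1  2
G_B(22) = 2.
Pile C, S = {1, 5}:
G(0) = 0
G(1) = mex{0} = 1
G(2) = mex{1} = 0
G(3) = mex{0} = 1
G(4) = mex{1} = 0
G(5) = mex{0,0} = 1
G(6) = mex{1,1} = 0
G(7) = mex{0,0} = 1
G(8) = mex{1,1} = 0
G(9) = mex{0,0} = 1
G(10) = mex{1,1} = 0
G(11) = mex{0,0} = 1
G(12) = mex{1,1} = 0
G(13) = mex{0,0} = 1
G_C(13) = 1.
Combined Grundy value = 2 ⊕ 2 ⊕ 1 = 1.

1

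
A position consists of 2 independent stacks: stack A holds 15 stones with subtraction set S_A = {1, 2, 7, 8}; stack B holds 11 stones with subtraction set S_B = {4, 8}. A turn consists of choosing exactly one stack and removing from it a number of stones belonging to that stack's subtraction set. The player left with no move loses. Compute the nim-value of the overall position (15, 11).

Stack A, S = {1, 2, 7, 8}:
G(0) = 0
G(1) = mex{0} = 1
G(2) = mex{1,0} = 2
G(3) = mex{2,1} = 0
G(4) = mex{0,2} = 1
G(5) = mex{1,0} = 2
G(6) = mex{2,1} = 0
G(7) = mex{0,2,0} = 1
G(8) = mex{1,0,1,0} = 2
G(9) = mex{2,1,2,1} = 0
G(10) = mex{0,2,0,2} = 1
G(11) = mex{1,0,1,0} = 2
G(12) = mex{2,1,2,1} = 0
G(13) = mex{0,2,0,2} = 1
G(14) = mex{1,0,1,0} = 2
G(15) = mex{2,1,2,1} = 0
G_A(15) = 0.
Stack B, S = {4, 8}:
G(0) = 0
G(1) = mex{} = 0
G(2) = mex{} = 0
G(3) = mex{} = 0
G(4) = mex{0} = 1
G(5) = mex{0} = 1
G(6) = mex{0} = 1
G(7) = mex{0} = 1
G(8) = mex{1,0} = 2
G(9) = mex{1,0} = 2
G(10) = mex{1,0} = 2
G(11) = mex{1,0} = 2
G_B(11) = 2.
Combined Grundy value = 0 ⊕ 2 = 2.

2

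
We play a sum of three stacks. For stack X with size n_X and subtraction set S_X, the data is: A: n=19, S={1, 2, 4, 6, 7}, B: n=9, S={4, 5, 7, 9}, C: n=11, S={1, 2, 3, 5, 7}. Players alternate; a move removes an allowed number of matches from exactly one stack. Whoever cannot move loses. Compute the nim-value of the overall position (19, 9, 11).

1

Stack A, S = {1, 2, 4, 6, 7}:
n :  0  1  2  3  4  5  6  7  8  9 10 11 12 13 14 15 16 17 18 19
G :  0  1  2  0  1  2  3  4  0  1  2  0  1  2  3  4  0  1  2  0
G_A(19) = 0.
Stack B, S = {4, 5, 7, 9}:
n : 0 1 2 3 4 5 6 7 8 9
G : 0 0 0 0 1 1 1 1 2 2
G_B(9) = 2.
Stack C, S = {1, 2, 3, 5, 7}:
n :  0  1  2  3  4  5  6  7  8  9 10 11
G :  0  1  2  3  0  1  2  3  0  1  2  3
G_C(11) = 3.
Combined Grundy value = 0 ⊕ 2 ⊕ 3 = 1.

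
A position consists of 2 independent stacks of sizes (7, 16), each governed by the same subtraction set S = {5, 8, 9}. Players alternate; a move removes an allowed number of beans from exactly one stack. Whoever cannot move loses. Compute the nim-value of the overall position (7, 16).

All stacks use S = {5, 8, 9}:
n :  0  1  2  3  4  5  6  7  8  9 10 11 12 13 14 15 16
G :  0  0  0  0  0  1  1  1  1  1  2  2  2  2  0  0  0
Stack A: G(7) = 1.
Stack B: G(16) = 0.
Combined Grundy value = 1 ⊕ 0 = 1.

1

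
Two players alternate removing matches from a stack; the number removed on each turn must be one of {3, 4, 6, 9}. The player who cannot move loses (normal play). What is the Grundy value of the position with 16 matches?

1

G(0) = 0
G(1) = mex{} = 0
G(2) = mex{} = 0
G(3) = mex{0} = 1
G(4) = mex{0,0} = 1
G(5) = mex{0,0} = 1
G(6) = mex{1,0,0} = 2
G(7) = mex{1,1,0} = 2
G(8) = mex{1,1,0} = 2
G(9) = mex{2,1,1,0} = 3
G(10) = mex{2,2,1,0} = 3
G(11) = mex{2,2,1,0} = 3
G(12) = mex{3,2,2,1} = 0
G(13) = mex{3,3,2,1} = 0
G(14) = mex{3,3,2,1} = 0
G(15) = mex{0,3,3,2} = 1
G(16) = mex{0,0,3,2} = 1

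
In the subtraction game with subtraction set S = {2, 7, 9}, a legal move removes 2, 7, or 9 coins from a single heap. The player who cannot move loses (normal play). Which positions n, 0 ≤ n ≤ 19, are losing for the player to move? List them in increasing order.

n :  0  1  2  3  4  5  6  7  8  9 10 11 12 13 14 15 16 17 18 19
G :  0  0  1  1  0  0  1  1  2  2  3  3  2  2  3  0  0  1  1  0
P-positions are exactly the n with G(n) = 0.

0, 1, 4, 5, 15, 16, 19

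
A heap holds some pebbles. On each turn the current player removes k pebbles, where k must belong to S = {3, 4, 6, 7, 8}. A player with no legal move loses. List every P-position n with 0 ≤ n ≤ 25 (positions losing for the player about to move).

G(0) = 0
G(1) = mex{} = 0
G(2) = mex{} = 0
G(3) = mex{0} = 1
G(4) = mex{0,0} = 1
G(5) = mex{0,0} = 1
G(6) = mex{1,0,0} = 2
G(7) = mex{1,1,0,0} = 2
G(8) = mex{1,1,0,0,0} = 2
G(9) = mex{2,1,1,0,0} = 3
G(10) = mex{2,2,1,1,0} = 3
G(11) = mex{2,2,1,1,1} = 0
G(12) = mex{3,2,2,1,1} = 0
G(13) = mex{3,3,2,2,1} = 0
G(14) = mex{0,3,2,2,2} = 1
G(15) = mex{0,0,3,2,2} = 1
G(16) = mex{0,0,3,3,2} = 1
G(17) = mex{1,0,0,3,3} = 2
G(18) = mex{1,1,0,0,3} = 2
G(19) = mex{1,1,0,0,0} = 2
G(20) = mex{2,1,1,0,0} = 3
G(21) = mex{2,2,1,1,0} = 3
G(22) = mex{2,2,1,1,1} = 0
G(23) = mex{3,2,2,1,1} = 0
G(24) = mex{3,3,2,2,1} = 0
G(25) = mex{0,3,2,2,2} = 1
P-positions are exactly the n with G(n) = 0.

0, 1, 2, 11, 12, 13, 22, 23, 24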